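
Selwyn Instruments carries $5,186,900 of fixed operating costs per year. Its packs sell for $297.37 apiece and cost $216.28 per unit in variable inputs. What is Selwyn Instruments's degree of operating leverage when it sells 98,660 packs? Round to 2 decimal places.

Contribution at this volume is 98,660 × $81.09 = $8,000,339.40.
Operating income = contribution − fixed costs = $8,000,339.40 − $5,186,900 = $2,813,439.40.
DOL = contribution ÷ EBIT = $8,000,339.40 ÷ $2,813,439.40 = 2.8436.

2.84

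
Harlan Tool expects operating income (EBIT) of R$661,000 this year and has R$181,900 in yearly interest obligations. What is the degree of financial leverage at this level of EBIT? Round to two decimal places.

1.38

Annual interest charges come to R$181,900.00.
Degree of financial leverage = EBIT / (EBIT − interest) = R$661,000 / R$479,100.00 = 1.3797.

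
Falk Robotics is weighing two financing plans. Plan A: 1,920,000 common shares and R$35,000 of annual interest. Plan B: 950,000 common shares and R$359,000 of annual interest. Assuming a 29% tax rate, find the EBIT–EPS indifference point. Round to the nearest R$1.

At indifference, (EBIT − 35,000)(1 − t)/1,920,000 = (EBIT − 359,000)(1 − t)/950,000.
The (1 − t) factor cancels: (EBIT − 35,000) × 950,000 = (EBIT − 359,000) × 1,920,000.
EBIT × (1,920,000 − 950,000) = 359,000 × 1,920,000 − 35,000 × 950,000 = 656,030,000,000, so EBIT = 656,030,000,000 ÷ 970,000 = 676,319.59.

R$676,320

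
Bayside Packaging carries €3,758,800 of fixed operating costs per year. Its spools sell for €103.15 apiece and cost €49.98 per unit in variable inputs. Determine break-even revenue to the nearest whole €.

€7,292,086

Contribution margin per unit = €103.15 − €49.98 = €53.17, a CM ratio of €53.17 ÷ €103.15 = 0.5155.
Break-even revenue = fixed costs × price ÷ CM = €3,758,800 × €103.15 ÷ €53.17 = €7,292,086.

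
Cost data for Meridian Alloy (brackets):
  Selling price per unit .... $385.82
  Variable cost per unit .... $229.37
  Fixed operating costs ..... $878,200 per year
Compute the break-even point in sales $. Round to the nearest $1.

$2,165,721

Contribution margin per unit = $385.82 − $229.37 = $156.45, a CM ratio of $156.45 ÷ $385.82 = 0.4055.
Break-even revenue = fixed costs × price ÷ CM = $878,200 × $385.82 ÷ $156.45 = $2,165,721.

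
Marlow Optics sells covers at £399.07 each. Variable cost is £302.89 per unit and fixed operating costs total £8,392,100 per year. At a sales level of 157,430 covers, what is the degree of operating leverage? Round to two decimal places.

2.24

At 157,430 units, contribution = 157,430 × £96.18 = £15,141,617.40.
EBIT = £15,141,617.40 − £8,392,100 = £6,749,517.40.
DOL = contribution ÷ EBIT = £15,141,617.40 ÷ £6,749,517.40 = 2.2434.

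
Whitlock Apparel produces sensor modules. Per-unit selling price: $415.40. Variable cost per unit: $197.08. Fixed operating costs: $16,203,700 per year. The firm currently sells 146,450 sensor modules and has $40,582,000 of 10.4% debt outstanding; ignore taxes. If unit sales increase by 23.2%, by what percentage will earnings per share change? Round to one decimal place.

Contribution at this volume is 146,450 × $218.32 = $31,972,964.00.
Subtracting fixed costs: EBIT = $31,972,964.00 − $16,203,700 = $15,769,264.00.
Interest = $4,220,528.00, so EBIT − I = $11,548,736.00.
DCL = total CM / (EBIT − I) = $31,972,964.00 / $11,548,736.00 = 2.7685.
EPS therefore changes by 2.7685 × (+23.2%) = +64.2%.

+64.2%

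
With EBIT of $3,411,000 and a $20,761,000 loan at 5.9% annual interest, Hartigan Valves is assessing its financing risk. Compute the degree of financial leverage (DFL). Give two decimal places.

1.56

Annual interest charges come to $1,224,899.00.
Degree of financial leverage = EBIT / (EBIT − interest) = $3,411,000 / $2,186,101.00 = 1.5603.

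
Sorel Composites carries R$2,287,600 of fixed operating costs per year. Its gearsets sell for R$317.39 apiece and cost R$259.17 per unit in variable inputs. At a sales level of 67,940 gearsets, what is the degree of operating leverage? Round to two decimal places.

2.37

Contribution at this volume is 67,940 × R$58.22 = R$3,955,466.80.
Operating income = contribution − fixed costs = R$3,955,466.80 − R$2,287,600 = R$1,667,866.80.
So DOL = total CM / EBIT = R$3,955,466.80 / R$1,667,866.80 = 2.3716.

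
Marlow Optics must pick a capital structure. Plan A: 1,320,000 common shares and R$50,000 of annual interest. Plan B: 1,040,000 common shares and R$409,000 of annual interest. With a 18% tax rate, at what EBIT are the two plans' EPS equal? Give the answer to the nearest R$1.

Set EPS_A = EPS_B: (EBIT − R$50,000)(1 − 0.18) ÷ 1,320,000 = (EBIT − R$409,000)(1 − 0.18) ÷ 1,040,000.
Cancelling (1 − t) and cross-multiplying: 1,040,000·(EBIT − 50,000) = 1,320,000·(EBIT − 409,000).
Solving, EBIT = (409,000·1,320,000 − 50,000·1,040,000) / (1,320,000 − 1,040,000) = 487,880,000,000 / 280,000 = 1,742,428.57.

R$1,742,429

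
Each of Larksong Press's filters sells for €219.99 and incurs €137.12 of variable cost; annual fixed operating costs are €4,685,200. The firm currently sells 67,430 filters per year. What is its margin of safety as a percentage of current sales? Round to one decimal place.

16.2%

Contribution margin per unit = €219.99 − €137.12 = €82.87. Break-even units = €4,685,200 ÷ €82.87 = 56,536.74; break-even revenue = 56,536.74 × €219.99 = €12,437,518.38.
Actual sales revenue = 67,430 × €219.99 = €14,833,925.70.
Margin of safety = (€14,833,925.70 − €12,437,518.38) ÷ €14,833,925.70 = 16.2%.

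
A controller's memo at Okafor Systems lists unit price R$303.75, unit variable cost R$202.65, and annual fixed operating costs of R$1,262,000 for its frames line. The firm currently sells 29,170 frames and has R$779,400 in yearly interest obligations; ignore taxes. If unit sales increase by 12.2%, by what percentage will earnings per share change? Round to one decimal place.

Contribution at this volume is 29,170 × R$101.10 = R$2,949,087.00.
EBIT = R$2,949,087.00 − R$1,262,000 = R$1,687,087.00.
Interest = R$779,400.00, so EBIT − I = R$907,687.00.
DCL = total CM / (EBIT − I) = R$2,949,087.00 / R$907,687.00 = 3.2490.
EPS therefore changes by 3.2490 × (+12.2%) = +39.6%.

+39.6%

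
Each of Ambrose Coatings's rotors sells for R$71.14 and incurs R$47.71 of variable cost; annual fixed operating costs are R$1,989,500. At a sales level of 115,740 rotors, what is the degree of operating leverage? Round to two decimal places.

3.75

At 115,740 units, contribution = 115,740 × R$23.43 = R$2,711,788.20.
Subtracting fixed costs: EBIT = R$2,711,788.20 − R$1,989,500 = R$722,288.20.
So DOL = total CM / EBIT = R$2,711,788.20 / R$722,288.20 = 3.7544.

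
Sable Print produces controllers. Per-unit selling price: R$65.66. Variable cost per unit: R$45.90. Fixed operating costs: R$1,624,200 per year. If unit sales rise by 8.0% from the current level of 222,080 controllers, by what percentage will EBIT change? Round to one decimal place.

Contribution at this volume is 222,080 × R$19.76 = R$4,388,300.80.
EBIT = R$4,388,300.80 − R$1,624,200 = R$2,764,100.80.
Degree of operating leverage = R$4,388,300.80 / R$2,764,100.80 = 1.5876.
Operating income changes by 1.5876 × +8.0% = +12.7%.

+12.7%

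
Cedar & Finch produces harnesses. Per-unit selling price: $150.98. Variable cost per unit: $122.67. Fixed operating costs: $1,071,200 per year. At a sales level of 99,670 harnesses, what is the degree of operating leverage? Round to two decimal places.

Total contribution margin = 99,670 × $28.31 = $2,821,657.70.
EBIT = $2,821,657.70 − $1,071,200 = $1,750,457.70.
So DOL = total CM / EBIT = $2,821,657.70 / $1,750,457.70 = 1.6120.

1.61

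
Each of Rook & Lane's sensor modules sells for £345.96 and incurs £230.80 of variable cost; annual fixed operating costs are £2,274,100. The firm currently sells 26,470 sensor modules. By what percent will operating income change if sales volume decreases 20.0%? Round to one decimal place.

Total contribution margin = 26,470 × £115.16 = £3,048,285.20.
EBIT = £3,048,285.20 − £2,274,100 = £774,185.20.
DOL = contribution ÷ EBIT = £3,048,285.20 ÷ £774,185.20 = 3.9374.
%ΔEBIT = DOL × %ΔSales = 3.9374 × -20.0% = -78.7%.

-78.7%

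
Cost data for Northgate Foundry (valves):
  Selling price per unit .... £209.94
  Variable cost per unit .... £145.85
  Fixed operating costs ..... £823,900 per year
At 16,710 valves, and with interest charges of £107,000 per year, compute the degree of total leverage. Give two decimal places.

7.65

Total contribution margin = 16,710 × £64.09 = £1,070,943.90.
EBIT = £1,070,943.90 − £823,900 = £247,043.90. Interest = £107,000.00, so EBIT − I = £140,043.90.
DCL = contribution ÷ (EBIT − I) = £1,070,943.90 ÷ £140,043.90 = 7.6472.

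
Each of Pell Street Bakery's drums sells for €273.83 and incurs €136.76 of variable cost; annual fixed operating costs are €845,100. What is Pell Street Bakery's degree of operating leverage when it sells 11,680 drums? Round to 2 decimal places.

2.12

Total contribution margin = 11,680 × €137.07 = €1,600,977.60.
EBIT = €1,600,977.60 − €845,100 = €755,877.60.
Degree of operating leverage = €1,600,977.60 / €755,877.60 = 2.1180.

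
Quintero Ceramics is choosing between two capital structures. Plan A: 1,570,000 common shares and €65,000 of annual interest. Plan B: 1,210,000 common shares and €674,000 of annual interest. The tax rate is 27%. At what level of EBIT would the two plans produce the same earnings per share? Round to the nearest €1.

Set EPS_A = EPS_B: (EBIT − €65,000)(1 − 0.27) ÷ 1,570,000 = (EBIT − €674,000)(1 − 0.27) ÷ 1,210,000.
Cancelling (1 − t) and cross-multiplying: 1,210,000·(EBIT − 65,000) = 1,570,000·(EBIT − 674,000).
EBIT × (1,570,000 − 1,210,000) = 674,000 × 1,570,000 − 65,000 × 1,210,000 = 979,530,000,000, so EBIT = 979,530,000,000 ÷ 360,000 = 2,720,916.67.

€2,720,917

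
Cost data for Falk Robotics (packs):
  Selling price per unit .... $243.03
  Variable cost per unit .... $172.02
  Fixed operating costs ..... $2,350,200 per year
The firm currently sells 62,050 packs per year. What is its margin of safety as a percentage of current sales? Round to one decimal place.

Each unit contributes $243.03 − $172.02 = $71.01. Break-even units = $2,350,200 ÷ $71.01 = 33,096.75; break-even revenue = 33,096.75 × $243.03 = $8,043,502.41.
Actual sales revenue = 62,050 × $243.03 = $15,080,011.50.
Margin of safety = ($15,080,011.50 − $8,043,502.41) ÷ $15,080,011.50 = 46.7%.

46.7%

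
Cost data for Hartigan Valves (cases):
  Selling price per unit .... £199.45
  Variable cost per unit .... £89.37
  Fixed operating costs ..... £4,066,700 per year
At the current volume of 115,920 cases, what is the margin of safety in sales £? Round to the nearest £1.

£15,751,936

Unit CM = price − variable cost = £199.45 − £89.37 = £110.08. Break-even units = £4,066,700 ÷ £110.08 = 36,943.13; break-even revenue = 36,943.13 × £199.45 = £7,368,307.73.
Actual sales revenue = 115,920 × £199.45 = £23,120,244.00.
Margin of safety = £23,120,244.00 − £7,368,307.73 = £15,751,936.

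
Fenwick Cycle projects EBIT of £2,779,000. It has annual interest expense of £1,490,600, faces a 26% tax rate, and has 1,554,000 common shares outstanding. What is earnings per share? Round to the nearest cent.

£0.61

Interest = £1,490,600.00, so EBT = £2,779,000 − £1,490,600.00 = £1,288,400.00.
After tax at 26%: net income = £1,288,400.00 × 0.74 = £953,416.00.
EPS = £953,416.00 ÷ 1,554,000 = £0.61.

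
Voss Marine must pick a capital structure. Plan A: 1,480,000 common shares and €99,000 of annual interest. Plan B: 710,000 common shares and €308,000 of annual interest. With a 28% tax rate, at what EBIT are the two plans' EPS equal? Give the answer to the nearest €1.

€500,714

At indifference, (EBIT − 99,000)(1 − t)/1,480,000 = (EBIT − 308,000)(1 − t)/710,000.
The (1 − t) factor cancels: (EBIT − 99,000) × 710,000 = (EBIT − 308,000) × 1,480,000.
EBIT × (1,480,000 − 710,000) = 308,000 × 1,480,000 − 99,000 × 710,000 = 385,550,000,000, so EBIT = 385,550,000,000 ÷ 770,000 = 500,714.29.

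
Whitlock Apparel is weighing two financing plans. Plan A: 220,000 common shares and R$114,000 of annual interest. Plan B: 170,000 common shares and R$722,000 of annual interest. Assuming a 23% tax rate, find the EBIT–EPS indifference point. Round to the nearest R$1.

At indifference, (EBIT − 114,000)(1 − t)/220,000 = (EBIT − 722,000)(1 − t)/170,000.
The (1 − t) factor cancels: (EBIT − 114,000) × 170,000 = (EBIT − 722,000) × 220,000.
EBIT × (220,000 − 170,000) = 722,000 × 220,000 − 114,000 × 170,000 = 139,460,000,000, so EBIT = 139,460,000,000 ÷ 50,000 = 2,789,200.00.

R$2,789,200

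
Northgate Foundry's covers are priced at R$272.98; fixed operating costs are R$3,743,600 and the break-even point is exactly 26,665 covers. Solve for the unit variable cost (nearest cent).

At break-even, FC = Q × (P − VC), so P − VC = R$3,743,600 ÷ 26,665 = R$140.3938.
Variable cost per unit = R$272.98 − R$140.3938 = R$132.59.

R$132.59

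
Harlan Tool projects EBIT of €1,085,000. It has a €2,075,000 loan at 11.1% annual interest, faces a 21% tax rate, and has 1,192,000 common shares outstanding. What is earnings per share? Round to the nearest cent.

Interest = €230,325.00, so EBT = €1,085,000 − €230,325.00 = €854,675.00.
After tax at 21%: net income = €854,675.00 × 0.79 = €675,193.25.
EPS = €675,193.25 ÷ 1,192,000 = €0.57.

€0.57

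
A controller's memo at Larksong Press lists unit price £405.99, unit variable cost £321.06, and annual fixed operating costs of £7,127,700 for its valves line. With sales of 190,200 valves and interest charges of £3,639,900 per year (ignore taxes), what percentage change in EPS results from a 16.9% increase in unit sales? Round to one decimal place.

Total contribution margin = 190,200 × £84.93 = £16,153,686.00.
EBIT = £16,153,686.00 − £7,127,700 = £9,025,986.00.
After interest of £3,639,900.00, pre-tax earnings = £5,386,086.00.
DCL = total CM / (EBIT − I) = £16,153,686.00 / £5,386,086.00 = 2.9992.
%ΔEPS = DCL × %ΔSales = 2.9992 × +16.9% = +50.7%.

+50.7%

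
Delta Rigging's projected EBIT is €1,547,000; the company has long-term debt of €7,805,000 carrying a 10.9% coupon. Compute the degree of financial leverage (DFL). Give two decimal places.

Interest = €850,745.00.
DFL = EBIT ÷ (EBIT − I) = €1,547,000 ÷ (€1,547,000 − €850,745.00) = €1,547,000 ÷ €696,255.00 = 2.2219.

2.22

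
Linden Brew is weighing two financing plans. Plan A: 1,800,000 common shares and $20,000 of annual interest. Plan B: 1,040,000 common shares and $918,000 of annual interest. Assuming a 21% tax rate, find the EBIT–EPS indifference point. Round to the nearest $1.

Set EPS_A = EPS_B: (EBIT − $20,000)(1 − 0.21) ÷ 1,800,000 = (EBIT − $918,000)(1 − 0.21) ÷ 1,040,000.
Cancelling (1 − t) and cross-multiplying: 1,040,000·(EBIT − 20,000) = 1,800,000·(EBIT − 918,000).
Solving, EBIT = (918,000·1,800,000 − 20,000·1,040,000) / (1,800,000 − 1,040,000) = 1,631,600,000,000 / 760,000 = 2,146,842.11.

$2,146,842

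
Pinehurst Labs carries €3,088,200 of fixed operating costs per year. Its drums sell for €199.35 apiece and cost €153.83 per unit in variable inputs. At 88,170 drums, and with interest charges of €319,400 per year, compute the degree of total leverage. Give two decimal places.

6.62

At 88,170 units, contribution = 88,170 × €45.52 = €4,013,498.40.
EBIT = €4,013,498.40 − €3,088,200 = €925,298.40. Interest = €319,400.00.
DOL = €4,013,498.40 ÷ €925,298.40 = 4.3375; DFL = €925,298.40 ÷ €605,898.40 = 1.5272.
DCL = DOL × DFL = 4.3375 × 1.5272 = 6.6242.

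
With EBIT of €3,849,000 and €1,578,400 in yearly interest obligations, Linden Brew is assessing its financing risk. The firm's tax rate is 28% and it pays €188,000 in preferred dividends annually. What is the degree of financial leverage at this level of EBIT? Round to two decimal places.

Interest = €1,578,400.00.
Pre-tax preferred-dividend burden = €188,000 ÷ (1 − 0.28) = €261,111.11.
DFL = EBIT ÷ [EBIT − I − D_p/(1−t)] = €3,849,000 ÷ [€3,849,000 − €1,578,400.00 − €261,111.11] = €3,849,000 ÷ €2,009,488.89 = 1.9154.

1.92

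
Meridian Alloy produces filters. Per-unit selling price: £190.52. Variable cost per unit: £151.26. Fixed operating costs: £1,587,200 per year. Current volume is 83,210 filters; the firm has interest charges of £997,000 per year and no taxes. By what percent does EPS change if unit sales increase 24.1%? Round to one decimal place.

+115.3%

At 83,210 units, contribution = 83,210 × £39.26 = £3,266,824.60.
Operating income = contribution − fixed costs = £3,266,824.60 − £1,587,200 = £1,679,624.60.
Interest = £997,000.00, so EBIT − I = £682,624.60.
DCL = total CM / (EBIT − I) = £3,266,824.60 / £682,624.60 = 4.7857.
EPS therefore changes by 4.7857 × (+24.1%) = +115.3%.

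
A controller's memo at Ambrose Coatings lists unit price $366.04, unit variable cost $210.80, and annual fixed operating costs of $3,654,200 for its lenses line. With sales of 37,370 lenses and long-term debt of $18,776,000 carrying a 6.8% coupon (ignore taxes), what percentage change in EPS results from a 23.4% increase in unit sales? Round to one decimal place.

Total contribution margin = 37,370 × $155.24 = $5,801,318.80.
EBIT = $5,801,318.80 − $3,654,200 = $2,147,118.80.
After interest of $1,276,768.00, pre-tax earnings = $870,350.80.
DCL = total CM / (EBIT − I) = $5,801,318.80 / $870,350.80 = 6.6655.
%ΔEPS = DCL × %ΔSales = 6.6655 × +23.4% = +156.0%.

+156.0%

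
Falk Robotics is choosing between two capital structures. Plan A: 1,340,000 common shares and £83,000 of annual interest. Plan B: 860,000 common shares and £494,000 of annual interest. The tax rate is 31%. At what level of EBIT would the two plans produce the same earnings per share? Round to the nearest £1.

£1,230,375

At indifference, (EBIT − 83,000)(1 − t)/1,340,000 = (EBIT − 494,000)(1 − t)/860,000.
Cancelling (1 − t) and cross-multiplying: 860,000·(EBIT − 83,000) = 1,340,000·(EBIT − 494,000).
EBIT × (1,340,000 − 860,000) = 494,000 × 1,340,000 − 83,000 × 860,000 = 590,580,000,000, so EBIT = 590,580,000,000 ÷ 480,000 = 1,230,375.00.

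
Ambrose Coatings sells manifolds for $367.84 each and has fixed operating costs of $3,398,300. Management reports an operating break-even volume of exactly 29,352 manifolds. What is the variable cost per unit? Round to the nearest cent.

$252.06

At break-even, FC = Q × (P − VC), so P − VC = $3,398,300 ÷ 29,352 = $115.7775.
Hence VC = price − CM = $367.84 − $115.7775 = $252.06.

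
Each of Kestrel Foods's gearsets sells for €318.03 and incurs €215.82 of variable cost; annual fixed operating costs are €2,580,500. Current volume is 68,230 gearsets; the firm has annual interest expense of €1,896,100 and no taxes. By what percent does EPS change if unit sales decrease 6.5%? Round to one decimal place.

-18.2%

Contribution at this volume is 68,230 × €102.21 = €6,973,788.30.
Operating income = contribution − fixed costs = €6,973,788.30 − €2,580,500 = €4,393,288.30.
Interest = €1,896,100.00, so EBIT − I = €2,497,188.30.
Degree of combined leverage = contribution ÷ (EBIT − I) = €6,973,788.30 ÷ €2,497,188.30 = 2.7927.
EPS therefore changes by 2.7927 × (-6.5%) = -18.2%.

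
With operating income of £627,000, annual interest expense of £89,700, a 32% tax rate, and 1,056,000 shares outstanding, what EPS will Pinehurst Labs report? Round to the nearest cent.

Interest = £89,700.00, so EBT = £627,000 − £89,700.00 = £537,300.00.
After tax at 32%: net income = £537,300.00 × 0.68 = £365,364.00.
EPS = £365,364.00 ÷ 1,056,000 = £0.35.

£0.35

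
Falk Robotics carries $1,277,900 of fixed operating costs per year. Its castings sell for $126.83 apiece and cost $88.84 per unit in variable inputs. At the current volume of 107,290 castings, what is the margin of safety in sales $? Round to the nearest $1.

Unit CM = price − variable cost = $126.83 − $88.84 = $37.99. Break-even units = $1,277,900 ÷ $37.99 = 33,637.80; break-even revenue = 33,637.80 × $126.83 = $4,266,282.10.
Current sales = 107,290 × $126.83 = $13,607,590.70.
Margin of safety = $13,607,590.70 − $4,266,282.10 = $9,341,309.

$9,341,309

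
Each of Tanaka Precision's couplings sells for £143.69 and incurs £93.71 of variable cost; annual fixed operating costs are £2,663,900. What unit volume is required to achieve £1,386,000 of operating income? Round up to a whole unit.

81,031 couplings

Each unit contributes £143.69 − £93.71 = £49.98.
Required volume = (fixed costs + target profit) ÷ CM = (£2,663,900 + £1,386,000) ÷ £49.98 = 81,030.41, so 81,031 couplings.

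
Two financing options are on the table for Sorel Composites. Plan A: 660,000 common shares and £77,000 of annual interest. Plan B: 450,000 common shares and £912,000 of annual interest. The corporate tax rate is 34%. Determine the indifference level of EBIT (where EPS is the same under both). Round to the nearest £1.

£2,701,286

Set EPS_A = EPS_B: (EBIT − £77,000)(1 − 0.34) ÷ 660,000 = (EBIT − £912,000)(1 − 0.34) ÷ 450,000.
Cancelling (1 − t) and cross-multiplying: 450,000·(EBIT − 77,000) = 660,000·(EBIT − 912,000).
EBIT × (660,000 − 450,000) = 912,000 × 660,000 − 77,000 × 450,000 = 567,270,000,000, so EBIT = 567,270,000,000 ÷ 210,000 = 2,701,285.71.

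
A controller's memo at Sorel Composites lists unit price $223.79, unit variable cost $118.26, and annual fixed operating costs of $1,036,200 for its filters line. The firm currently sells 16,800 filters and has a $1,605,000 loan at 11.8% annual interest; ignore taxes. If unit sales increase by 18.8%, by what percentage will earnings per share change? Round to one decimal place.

Contribution at this volume is 16,800 × $105.53 = $1,772,904.00.
Subtracting fixed costs: EBIT = $1,772,904.00 − $1,036,200 = $736,704.00.
After interest of $189,390.00, pre-tax earnings = $547,314.00.
DCL = total CM / (EBIT − I) = $1,772,904.00 / $547,314.00 = 3.2393.
%ΔEPS = DCL × %ΔSales = 3.2393 × +18.8% = +60.9%.

+60.9%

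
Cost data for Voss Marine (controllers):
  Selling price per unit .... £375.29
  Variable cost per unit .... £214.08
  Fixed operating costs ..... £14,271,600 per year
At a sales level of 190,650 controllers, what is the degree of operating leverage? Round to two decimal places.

1.87

At 190,650 units, contribution = 190,650 × £161.21 = £30,734,686.50.
Subtracting fixed costs: EBIT = £30,734,686.50 − £14,271,600 = £16,463,086.50.
Degree of operating leverage = £30,734,686.50 / £16,463,086.50 = 1.8669.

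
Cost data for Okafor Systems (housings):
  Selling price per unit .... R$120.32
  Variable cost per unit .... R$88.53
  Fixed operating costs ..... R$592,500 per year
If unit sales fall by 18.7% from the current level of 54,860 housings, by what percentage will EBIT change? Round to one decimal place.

-28.3%

At 54,860 units, contribution = 54,860 × R$31.79 = R$1,743,999.40.
Operating income = contribution − fixed costs = R$1,743,999.40 − R$592,500 = R$1,151,499.40.
Degree of operating leverage = R$1,743,999.40 / R$1,151,499.40 = 1.5145.
So EBIT moves 1.5145 × (-18.7%) = -28.3%.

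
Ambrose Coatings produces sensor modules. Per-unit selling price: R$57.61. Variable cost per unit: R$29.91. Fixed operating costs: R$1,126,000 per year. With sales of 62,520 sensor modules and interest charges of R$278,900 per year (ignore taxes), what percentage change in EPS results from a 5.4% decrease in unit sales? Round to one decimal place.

Total contribution margin = 62,520 × R$27.70 = R$1,731,804.00.
Operating income = contribution − fixed costs = R$1,731,804.00 − R$1,126,000 = R$605,804.00.
Interest = R$278,900.00, so EBIT − I = R$326,904.00.
Degree of combined leverage = contribution ÷ (EBIT − I) = R$1,731,804.00 ÷ R$326,904.00 = 5.2976.
EPS therefore changes by 5.2976 × (-5.4%) = -28.6%.

-28.6%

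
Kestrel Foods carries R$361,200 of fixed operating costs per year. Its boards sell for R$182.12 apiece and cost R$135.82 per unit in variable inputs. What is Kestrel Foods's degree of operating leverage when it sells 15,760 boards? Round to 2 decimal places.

1.98

At 15,760 units, contribution = 15,760 × R$46.30 = R$729,688.00.
EBIT = R$729,688.00 − R$361,200 = R$368,488.00.
DOL = contribution ÷ EBIT = R$729,688.00 ÷ R$368,488.00 = 1.9802.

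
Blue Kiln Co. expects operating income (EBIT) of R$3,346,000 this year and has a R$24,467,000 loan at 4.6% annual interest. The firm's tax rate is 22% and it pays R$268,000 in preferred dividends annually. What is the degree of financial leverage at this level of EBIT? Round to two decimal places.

Annual interest charges come to R$1,125,482.00.
Pre-tax preferred-dividend burden = R$268,000 ÷ (1 − 0.22) = R$343,589.74.
DFL = EBIT ÷ [EBIT − I − D_p/(1−t)] = R$3,346,000 ÷ [R$3,346,000 − R$1,125,482.00 − R$343,589.74] = R$3,346,000 ÷ R$1,876,928.26 = 1.7827.

1.78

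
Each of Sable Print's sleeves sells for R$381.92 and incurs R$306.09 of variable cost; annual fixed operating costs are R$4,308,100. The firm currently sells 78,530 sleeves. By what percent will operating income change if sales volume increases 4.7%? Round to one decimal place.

At 78,530 units, contribution = 78,530 × R$75.83 = R$5,954,929.90.
EBIT = R$5,954,929.90 − R$4,308,100 = R$1,646,829.90.
Degree of operating leverage = R$5,954,929.90 / R$1,646,829.90 = 3.6160.
%ΔEBIT = DOL × %ΔSales = 3.6160 × +4.7% = +17.0%.

+17.0%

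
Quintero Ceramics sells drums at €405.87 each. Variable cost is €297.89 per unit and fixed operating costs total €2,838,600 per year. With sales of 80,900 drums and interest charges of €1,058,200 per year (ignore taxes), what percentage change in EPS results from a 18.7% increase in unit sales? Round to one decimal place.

At 80,900 units, contribution = 80,900 × €107.98 = €8,735,582.00.
Subtracting fixed costs: EBIT = €8,735,582.00 − €2,838,600 = €5,896,982.00.
Interest = €1,058,200.00, so EBIT − I = €4,838,782.00.
Degree of combined leverage = contribution ÷ (EBIT − I) = €8,735,582.00 ÷ €4,838,782.00 = 1.8053.
%ΔEPS = DCL × %ΔSales = 1.8053 × +18.7% = +33.8%.

+33.8%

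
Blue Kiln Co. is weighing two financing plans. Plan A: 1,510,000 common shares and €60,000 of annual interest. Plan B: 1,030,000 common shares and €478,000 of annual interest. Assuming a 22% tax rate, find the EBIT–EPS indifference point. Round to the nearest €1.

€1,374,958

At indifference, (EBIT − 60,000)(1 − t)/1,510,000 = (EBIT − 478,000)(1 − t)/1,030,000.
Cancelling (1 − t) and cross-multiplying: 1,030,000·(EBIT − 60,000) = 1,510,000·(EBIT − 478,000).
Solving, EBIT = (478,000·1,510,000 − 60,000·1,030,000) / (1,510,000 − 1,030,000) = 659,980,000,000 / 480,000 = 1,374,958.33.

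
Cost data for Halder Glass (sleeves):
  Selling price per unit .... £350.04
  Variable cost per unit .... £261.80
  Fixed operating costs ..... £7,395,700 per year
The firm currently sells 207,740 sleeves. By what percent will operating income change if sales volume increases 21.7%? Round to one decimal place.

Total contribution margin = 207,740 × £88.24 = £18,330,977.60.
Subtracting fixed costs: EBIT = £18,330,977.60 − £7,395,700 = £10,935,277.60.
So DOL = total CM / EBIT = £18,330,977.60 / £10,935,277.60 = 1.6763.
%ΔEBIT = DOL × %ΔSales = 1.6763 × +21.7% = +36.4%.

+36.4%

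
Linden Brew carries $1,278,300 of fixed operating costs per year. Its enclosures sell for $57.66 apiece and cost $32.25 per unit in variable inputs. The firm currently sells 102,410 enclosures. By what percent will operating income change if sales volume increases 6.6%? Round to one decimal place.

At 102,410 units, contribution = 102,410 × $25.41 = $2,602,238.10.
EBIT = $2,602,238.10 − $1,278,300 = $1,323,938.10.
DOL = contribution ÷ EBIT = $2,602,238.10 ÷ $1,323,938.10 = 1.9655.
%ΔEBIT = DOL × %ΔSales = 1.9655 × +6.6% = +13.0%.

+13.0%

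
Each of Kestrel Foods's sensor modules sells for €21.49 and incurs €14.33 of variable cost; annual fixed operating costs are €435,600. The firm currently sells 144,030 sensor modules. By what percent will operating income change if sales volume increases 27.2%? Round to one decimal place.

+47.1%

Total contribution margin = 144,030 × €7.16 = €1,031,254.80.
EBIT = €1,031,254.80 − €435,600 = €595,654.80.
Degree of operating leverage = €1,031,254.80 / €595,654.80 = 1.7313.
%ΔEBIT = DOL × %ΔSales = 1.7313 × +27.2% = +47.1%.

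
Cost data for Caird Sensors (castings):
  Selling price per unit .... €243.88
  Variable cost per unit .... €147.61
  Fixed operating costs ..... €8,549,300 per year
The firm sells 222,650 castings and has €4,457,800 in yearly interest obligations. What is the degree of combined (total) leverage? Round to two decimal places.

2.54

Contribution at this volume is 222,650 × €96.27 = €21,434,515.50.
EBIT = €21,434,515.50 − €8,549,300 = €12,885,215.50. Interest = €4,457,800.00, so EBIT − I = €8,427,415.50.
DCL = contribution ÷ (EBIT − I) = €21,434,515.50 ÷ €8,427,415.50 = 2.5434.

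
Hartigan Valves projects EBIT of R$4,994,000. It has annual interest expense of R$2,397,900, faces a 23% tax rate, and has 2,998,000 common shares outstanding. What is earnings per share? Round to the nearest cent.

Interest = R$2,397,900.00, so EBT = R$4,994,000 − R$2,397,900.00 = R$2,596,100.00.
Net income = R$2,596,100.00 × (1 − 0.23) = R$1,998,997.00.
EPS = R$1,998,997.00 ÷ 2,998,000 = R$0.67.

R$0.67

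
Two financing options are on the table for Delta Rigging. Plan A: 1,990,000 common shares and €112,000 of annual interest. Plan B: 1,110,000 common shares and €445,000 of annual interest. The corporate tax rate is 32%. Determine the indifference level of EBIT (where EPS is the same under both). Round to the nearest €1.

€865,034

Set EPS_A = EPS_B: (EBIT − €112,000)(1 − 0.32) ÷ 1,990,000 = (EBIT − €445,000)(1 − 0.32) ÷ 1,110,000.
Cancelling (1 − t) and cross-multiplying: 1,110,000·(EBIT − 112,000) = 1,990,000·(EBIT − 445,000).
Solving, EBIT = (445,000·1,990,000 − 112,000·1,110,000) / (1,990,000 − 1,110,000) = 761,230,000,000 / 880,000 = 865,034.09.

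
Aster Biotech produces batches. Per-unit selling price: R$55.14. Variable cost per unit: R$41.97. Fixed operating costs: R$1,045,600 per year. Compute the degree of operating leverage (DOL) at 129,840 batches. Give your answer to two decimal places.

2.57

Total contribution margin = 129,840 × R$13.17 = R$1,709,992.80.
Operating income = contribution − fixed costs = R$1,709,992.80 − R$1,045,600 = R$664,392.80.
So DOL = total CM / EBIT = R$1,709,992.80 / R$664,392.80 = 2.5738.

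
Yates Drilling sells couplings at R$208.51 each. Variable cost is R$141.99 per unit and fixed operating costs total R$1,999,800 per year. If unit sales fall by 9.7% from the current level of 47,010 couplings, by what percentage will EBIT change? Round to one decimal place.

Total contribution margin = 47,010 × R$66.52 = R$3,127,105.20.
EBIT = R$3,127,105.20 − R$1,999,800 = R$1,127,305.20.
DOL = contribution ÷ EBIT = R$3,127,105.20 ÷ R$1,127,305.20 = 2.7740.
Operating income changes by 2.7740 × -9.7% = -26.9%.

-26.9%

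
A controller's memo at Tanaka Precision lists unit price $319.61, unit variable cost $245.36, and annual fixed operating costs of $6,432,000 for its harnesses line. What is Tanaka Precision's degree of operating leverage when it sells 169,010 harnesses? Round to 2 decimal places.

At 169,010 units, contribution = 169,010 × $74.25 = $12,548,992.50.
EBIT = $12,548,992.50 − $6,432,000 = $6,116,992.50.
DOL = contribution ÷ EBIT = $12,548,992.50 ÷ $6,116,992.50 = 2.0515.

2.05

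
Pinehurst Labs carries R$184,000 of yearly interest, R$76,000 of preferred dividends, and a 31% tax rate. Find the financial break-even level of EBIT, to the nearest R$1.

R$294,145

Grossing the preferred dividend up to pre-tax terms: R$76,000 / (1 − 0.31) = R$110,144.93.
EPS = 0 when EBIT covers interest plus the pre-tax preferred burden: R$184,000 + R$110,144.93 = R$294,144.93.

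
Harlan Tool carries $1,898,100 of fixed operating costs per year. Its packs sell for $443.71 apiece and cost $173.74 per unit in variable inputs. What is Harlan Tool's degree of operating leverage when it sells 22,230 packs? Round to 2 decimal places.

Total contribution margin = 22,230 × $269.97 = $6,001,433.10.
Operating income = contribution − fixed costs = $6,001,433.10 − $1,898,100 = $4,103,333.10.
DOL = contribution ÷ EBIT = $6,001,433.10 ÷ $4,103,333.10 = 1.4626.

1.46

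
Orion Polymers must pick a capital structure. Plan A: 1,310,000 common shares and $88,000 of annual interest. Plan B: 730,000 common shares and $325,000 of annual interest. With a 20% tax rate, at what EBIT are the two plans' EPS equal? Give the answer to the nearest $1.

Set EPS_A = EPS_B: (EBIT − $88,000)(1 − 0.20) ÷ 1,310,000 = (EBIT − $325,000)(1 − 0.20) ÷ 730,000.
Cancelling (1 − t) and cross-multiplying: 730,000·(EBIT − 88,000) = 1,310,000·(EBIT − 325,000).
EBIT × (1,310,000 − 730,000) = 325,000 × 1,310,000 − 88,000 × 730,000 = 361,510,000,000, so EBIT = 361,510,000,000 ÷ 580,000 = 623,293.10.

$623,293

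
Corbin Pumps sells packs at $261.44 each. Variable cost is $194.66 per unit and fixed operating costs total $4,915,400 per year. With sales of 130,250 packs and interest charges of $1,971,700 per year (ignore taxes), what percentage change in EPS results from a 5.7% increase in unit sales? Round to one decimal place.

+27.4%

At 130,250 units, contribution = 130,250 × $66.78 = $8,698,095.00.
EBIT = $8,698,095.00 − $4,915,400 = $3,782,695.00.
Interest = $1,971,700.00, so EBIT − I = $1,810,995.00.
DCL = total CM / (EBIT − I) = $8,698,095.00 / $1,810,995.00 = 4.8029.
%ΔEPS = DCL × %ΔSales = 4.8029 × +5.7% = +27.4%.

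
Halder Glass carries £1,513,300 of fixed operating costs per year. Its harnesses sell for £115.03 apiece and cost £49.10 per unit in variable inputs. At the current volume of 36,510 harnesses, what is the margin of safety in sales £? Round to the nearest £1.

Unit CM = price − variable cost = £115.03 − £49.10 = £65.93. Break-even units = £1,513,300 ÷ £65.93 = 22,953.13; break-even revenue = 22,953.13 × £115.03 = £2,640,298.79.
Current sales = 36,510 × £115.03 = £4,199,745.30.
Margin of safety = £4,199,745.30 − £2,640,298.79 = £1,559,447.

£1,559,447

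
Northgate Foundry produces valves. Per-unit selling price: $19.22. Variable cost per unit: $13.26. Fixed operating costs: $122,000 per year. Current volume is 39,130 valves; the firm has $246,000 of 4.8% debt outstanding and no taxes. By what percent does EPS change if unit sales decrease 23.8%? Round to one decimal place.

Total contribution margin = 39,130 × $5.96 = $233,214.80.
Subtracting fixed costs: EBIT = $233,214.80 − $122,000 = $111,214.80.
Interest = $11,808.00, so EBIT − I = $99,406.80.
Degree of combined leverage = contribution ÷ (EBIT − I) = $233,214.80 ÷ $99,406.80 = 2.3461.
%ΔEPS = DCL × %ΔSales = 2.3461 × -23.8% = -55.8%.

-55.8%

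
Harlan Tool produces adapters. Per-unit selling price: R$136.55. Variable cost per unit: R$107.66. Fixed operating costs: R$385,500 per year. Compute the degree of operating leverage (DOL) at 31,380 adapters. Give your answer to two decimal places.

1.74

At 31,380 units, contribution = 31,380 × R$28.89 = R$906,568.20.
Operating income = contribution − fixed costs = R$906,568.20 − R$385,500 = R$521,068.20.
Degree of operating leverage = R$906,568.20 / R$521,068.20 = 1.7398.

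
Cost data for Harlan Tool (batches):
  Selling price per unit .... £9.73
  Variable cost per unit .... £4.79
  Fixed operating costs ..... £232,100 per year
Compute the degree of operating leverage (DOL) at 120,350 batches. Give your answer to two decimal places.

Contribution at this volume is 120,350 × £4.94 = £594,529.00.
Subtracting fixed costs: EBIT = £594,529.00 − £232,100 = £362,429.00.
So DOL = total CM / EBIT = £594,529.00 / £362,429.00 = 1.6404.

1.64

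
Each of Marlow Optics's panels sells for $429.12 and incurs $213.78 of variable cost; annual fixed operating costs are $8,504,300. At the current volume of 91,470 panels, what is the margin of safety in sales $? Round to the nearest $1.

$22,304,615

Each unit contributes $429.12 − $213.78 = $215.34. Break-even units = $8,504,300 ÷ $215.34 = 39,492.43; break-even revenue = 39,492.43 × $429.12 = $16,946,991.81.
Actual sales revenue = 91,470 × $429.12 = $39,251,606.40.
Margin of safety = $39,251,606.40 − $16,946,991.81 = $22,304,615.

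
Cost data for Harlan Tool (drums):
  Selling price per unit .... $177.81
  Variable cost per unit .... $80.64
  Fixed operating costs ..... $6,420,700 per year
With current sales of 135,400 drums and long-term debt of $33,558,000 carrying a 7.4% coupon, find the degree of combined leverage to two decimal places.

Contribution at this volume is 135,400 × $97.17 = $13,156,818.00.
Subtracting fixed costs: EBIT = $13,156,818.00 − $6,420,700 = $6,736,118.00. Interest = $2,483,292.00.
DOL = $13,156,818.00 ÷ $6,736,118.00 = 1.9532; DFL = $6,736,118.00 ÷ $4,252,826.00 = 1.5839.
DCL = DOL × DFL = 1.9532 × 1.5839 = 3.0937.

3.09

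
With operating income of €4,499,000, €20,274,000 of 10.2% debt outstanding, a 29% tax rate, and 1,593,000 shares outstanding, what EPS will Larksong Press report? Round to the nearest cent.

Pre-tax income = €4,499,000 − €2,067,948.00 = €2,431,052.00.
Net income = €2,431,052.00 × (1 − 0.29) = €1,726,046.92.
Per share: €1,726,046.92 / 1,593,000 shares = €1.08.

€1.08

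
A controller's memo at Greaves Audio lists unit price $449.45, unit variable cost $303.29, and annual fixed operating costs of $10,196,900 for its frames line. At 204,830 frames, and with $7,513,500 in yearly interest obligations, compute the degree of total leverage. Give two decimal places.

Total contribution margin = 204,830 × $146.16 = $29,937,952.80.
EBIT = $29,937,952.80 − $10,196,900 = $19,741,052.80. Interest = $7,513,500.00.
DOL = $29,937,952.80 ÷ $19,741,052.80 = 1.5165; DFL = $19,741,052.80 ÷ $12,227,552.80 = 1.6145.
Combined leverage = 1.5165 × 1.6145 = 2.4484.

2.45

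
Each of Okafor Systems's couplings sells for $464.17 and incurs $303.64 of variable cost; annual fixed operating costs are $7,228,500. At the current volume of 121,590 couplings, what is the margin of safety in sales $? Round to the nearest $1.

Each unit contributes $464.17 − $303.64 = $160.53. Break-even units = $7,228,500 ÷ $160.53 = 45,028.97; break-even revenue = 45,028.97 × $464.17 = $20,901,095.40.
Current sales = 121,590 × $464.17 = $56,438,430.30.
Margin of safety = $56,438,430.30 − $20,901,095.40 = $35,537,335.

$35,537,335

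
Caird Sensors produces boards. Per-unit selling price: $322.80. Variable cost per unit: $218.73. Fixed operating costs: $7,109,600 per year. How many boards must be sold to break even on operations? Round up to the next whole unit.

68,316 boards

Each unit contributes $322.80 − $218.73 = $104.07.
Units to break even: $7,109,600 ÷ $104.07 = 68,315.56, rounded up to 68,316.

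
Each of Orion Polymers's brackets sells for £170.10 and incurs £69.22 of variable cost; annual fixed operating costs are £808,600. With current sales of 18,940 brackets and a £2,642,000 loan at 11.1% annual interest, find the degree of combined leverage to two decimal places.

Total contribution margin = 18,940 × £100.88 = £1,910,667.20.
EBIT = £1,910,667.20 − £808,600 = £1,102,067.20. Interest = £293,262.00.
DOL = £1,910,667.20 ÷ £1,102,067.20 = 1.7337; DFL = £1,102,067.20 ÷ £808,805.20 = 1.3626.
Combined leverage = 1.7337 × 1.3626 = 2.3623.

2.36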